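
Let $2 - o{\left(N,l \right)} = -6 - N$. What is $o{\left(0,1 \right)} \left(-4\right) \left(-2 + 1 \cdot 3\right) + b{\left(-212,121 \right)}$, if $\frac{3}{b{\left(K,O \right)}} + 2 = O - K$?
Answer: $- \frac{10589}{331} \approx -31.991$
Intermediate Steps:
$o{\left(N,l \right)} = 8 + N$ ($o{\left(N,l \right)} = 2 - \left(-6 - N\right) = 2 + \left(6 + N\right) = 8 + N$)
$b{\left(K,O \right)} = \frac{3}{-2 + O - K}$ ($b{\left(K,O \right)} = \frac{3}{-2 - \left(K - O\right)} = \frac{3}{-2 + O - K}$)
$o{\left(0,1 \right)} \left(-4\right) \left(-2 + 1 \cdot 3\right) + b{\left(-212,121 \right)} = \left(8 + 0\right) \left(-4\right) \left(-2 + 1 \cdot 3\right) - \frac{3}{2 - 212 - 121} = 8 \left(-4\right) \left(-2 + 3\right) - \frac{3}{2 - 212 - 121} = \left(-32\right) 1 - \frac{3}{-331} = -32 - - \frac{3}{331} = -32 + \frac{3}{331} = - \frac{10589}{331}$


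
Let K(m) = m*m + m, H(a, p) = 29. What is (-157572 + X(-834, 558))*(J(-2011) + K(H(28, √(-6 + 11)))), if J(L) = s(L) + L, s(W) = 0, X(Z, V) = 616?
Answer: 179086796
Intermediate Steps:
J(L) = L (J(L) = 0 + L = L)
K(m) = m + m² (K(m) = m² + m = m + m²)
(-157572 + X(-834, 558))*(J(-2011) + K(H(28, √(-6 + 11)))) = (-157572 + 616)*(-2011 + 29*(1 + 29)) = -156956*(-2011 + 29*30) = -156956*(-2011 + 870) = -156956*(-1141) = 179086796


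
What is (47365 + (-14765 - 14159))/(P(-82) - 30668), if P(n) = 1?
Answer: -18441/30667 ≈ -0.60133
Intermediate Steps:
(47365 + (-14765 - 14159))/(P(-82) - 30668) = (47365 + (-14765 - 14159))/(1 - 30668) = (47365 - 28924)/(-30667) = 18441*(-1/30667) = -18441/30667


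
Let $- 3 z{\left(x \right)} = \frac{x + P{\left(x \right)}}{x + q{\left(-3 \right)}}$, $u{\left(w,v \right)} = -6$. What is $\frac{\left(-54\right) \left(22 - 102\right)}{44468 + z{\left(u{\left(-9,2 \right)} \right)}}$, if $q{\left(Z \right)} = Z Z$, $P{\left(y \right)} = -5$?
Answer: $\frac{38880}{400223} \approx 0.097146$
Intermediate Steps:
$q{\left(Z \right)} = Z^{2}$
$z{\left(x \right)} = - \frac{-5 + x}{3 \left(9 + x\right)}$ ($z{\left(x \right)} = - \frac{\left(x - 5\right) \frac{1}{x + \left(-3\right)^{2}}}{3} = - \frac{\left(-5 + x\right) \frac{1}{x + 9}}{3} = - \frac{\left(-5 + x\right) \frac{1}{9 + x}}{3} = - \frac{\frac{1}{9 + x} \left(-5 + x\right)}{3} = - \frac{-5 + x}{3 \left(9 + x\right)}$)
$\frac{\left(-54\right) \left(22 - 102\right)}{44468 + z{\left(u{\left(-9,2 \right)} \right)}} = \frac{\left(-54\right) \left(22 - 102\right)}{44468 + \frac{5 - -6}{3 \left(9 - 6\right)}} = \frac{\left(-54\right) \left(-80\right)}{44468 + \frac{5 + 6}{3 \cdot 3}} = \frac{4320}{44468 + \frac{1}{3} \cdot \frac{1}{3} \cdot 11} = \frac{4320}{44468 + \frac{11}{9}} = \frac{4320}{\frac{400223}{9}} = 4320 \cdot \frac{9}{400223} = \frac{38880}{400223}$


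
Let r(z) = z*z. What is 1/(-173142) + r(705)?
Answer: 86055902549/173142 ≈ 4.9703e+5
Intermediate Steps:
r(z) = z**2
1/(-173142) + r(705) = 1/(-173142) + 705**2 = -1/173142 + 497025 = 86055902549/173142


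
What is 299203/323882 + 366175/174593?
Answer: 170836240729/56547530026 ≈ 3.0211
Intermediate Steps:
299203/323882 + 366175/174593 = 170836240729/56547530026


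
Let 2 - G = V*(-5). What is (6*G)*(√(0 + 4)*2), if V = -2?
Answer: -192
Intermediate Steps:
G = -8 (G = 2 - (-2)*(-5) = 2 - 1*10 = 2 - 10 = -8)
(6*G)*(√(0 + 4)*2) = (6*(-8))*(√(0 + 4)*2) = -48*√4*2 = -96*2 = -48*4 = -192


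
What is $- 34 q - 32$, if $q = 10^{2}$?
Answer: $-3432$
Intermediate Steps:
$q = 100$
$- 34 q - 32 = \left(-34\right) 100 - 32 = -3400 - 32 = -3432$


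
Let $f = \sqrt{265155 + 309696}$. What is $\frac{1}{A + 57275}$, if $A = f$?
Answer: $\frac{57275}{3279850774} - \frac{\sqrt{574851}}{3279850774} \approx 1.7232 \cdot 10^{-5}$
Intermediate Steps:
$f = \sqrt{574851} \approx 758.19$
$A = \sqrt{574851} \approx 758.19$
$\frac{1}{A + 57275} = \frac{1}{\sqrt{574851} + 57275} = \frac{1}{57275 + \sqrt{574851}}$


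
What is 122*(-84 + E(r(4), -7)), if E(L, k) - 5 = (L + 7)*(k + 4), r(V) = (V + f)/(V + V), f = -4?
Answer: -12200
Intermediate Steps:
r(V) = (-4 + V)/(2*V) (r(V) = (V - 4)/(V + V) = (-4 + V)/((2*V)) = (-4 + V)*(1/(2*V)) = (-4 + V)/(2*V))
E(L, k) = 5 + (4 + k)*(7 + L) (E(L, k) = 5 + (L + 7)*(k + 4) = 5 + (7 + L)*(4 + k) = 5 + (4 + k)*(7 + L))
122*(-84 + E(r(4), -7)) = 122*(-84 + (33 + 4*((½)*(-4 + 4)/4) + 7*(-7) + ((½)*(-4 + 4)/4)*(-7))) = 122*(-84 + (33 + 4*((½)*(¼)*0) - 49 + ((½)*(¼)*0)*(-7))) = 122*(-84 + (33 + 4*0 - 49 + 0*(-7))) = 122*(-84 + (33 + 0 - 49 + 0)) = 122*(-84 - 16) = 122*(-100) = -12200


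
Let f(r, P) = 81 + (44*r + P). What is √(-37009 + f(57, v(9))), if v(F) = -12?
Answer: 8*I*√538 ≈ 185.56*I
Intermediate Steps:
f(r, P) = 81 + P + 44*r (f(r, P) = 81 + (P + 44*r) = 81 + P + 44*r)
√(-37009 + f(57, v(9))) = √(-37009 + (81 - 12 + 44*57)) = √(-37009 + (81 - 12 + 2508)) = √(-37009 + 2577) = √(-34432) = 8*I*√538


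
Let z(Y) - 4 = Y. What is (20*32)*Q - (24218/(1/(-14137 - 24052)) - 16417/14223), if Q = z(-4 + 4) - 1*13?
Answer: 13154218967983/14223 ≈ 9.2486e+8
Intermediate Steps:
z(Y) = 4 + Y
Q = -9 (Q = (4 + (-4 + 4)) - 1*13 = (4 + 0) - 13 = 4 - 13 = -9)
(20*32)*Q - (24218/(1/(-14137 - 24052)) - 16417/14223) = (20*32)*(-9) - (24218/(1/(-14137 - 24052)) - 16417/14223) = 640*(-9) - (24218/(1/(-38189)) - 16417*1/14223) = -5760 - (24218/(-1/38189) - 16417/14223) = -5760 - (24218*(-38189) - 16417/14223) = -5760 - (-924861202 - 16417/14223) = -5760 - 1*(-13154300892463/14223) = -5760 + 13154300892463/14223 = 13154218967983/14223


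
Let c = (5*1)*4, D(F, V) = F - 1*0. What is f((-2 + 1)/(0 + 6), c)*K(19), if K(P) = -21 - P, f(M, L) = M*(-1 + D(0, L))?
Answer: -20/3 ≈ -6.6667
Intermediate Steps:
D(F, V) = F (D(F, V) = F + 0 = F)
c = 20 (c = 5*4 = 20)
f(M, L) = -M (f(M, L) = M*(-1 + 0) = M*(-1) = -M)
f((-2 + 1)/(0 + 6), c)*K(19) = (-(-2 + 1)/(0 + 6))*(-21 - 1*19) = (-(-1)/6)*(-21 - 19) = -(-1)/6*(-40) = -1*(-⅙)*(-40) = (⅙)*(-40) = -20/3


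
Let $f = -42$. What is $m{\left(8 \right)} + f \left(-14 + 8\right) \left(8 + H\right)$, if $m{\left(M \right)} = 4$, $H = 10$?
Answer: $4540$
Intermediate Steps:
$m{\left(8 \right)} + f \left(-14 + 8\right) \left(8 + H\right) = 4 - 42 \left(-14 + 8\right) \left(8 + 10\right) = 4 - 42 \left(\left(-6\right) 18\right) = 4 - -4536 = 4 + 4536 = 4540$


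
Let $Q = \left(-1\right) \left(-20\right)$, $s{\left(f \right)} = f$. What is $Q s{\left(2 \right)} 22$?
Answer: $880$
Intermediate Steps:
$Q = 20$
$Q s{\left(2 \right)} 22 = 20 \cdot 2 \cdot 22 = 40 \cdot 22 = 880$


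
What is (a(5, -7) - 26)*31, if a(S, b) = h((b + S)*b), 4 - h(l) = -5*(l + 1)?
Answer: 1643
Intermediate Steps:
h(l) = 9 + 5*l (h(l) = 4 - (-5)*(l + 1) = 4 - (-5)*(1 + l) = 4 - (-5 - 5*l) = 4 + (5 + 5*l) = 9 + 5*l)
a(S, b) = 9 + 5*b*(S + b) (a(S, b) = 9 + 5*((b + S)*b) = 9 + 5*((S + b)*b) = 9 + 5*(b*(S + b)) = 9 + 5*b*(S + b))
(a(5, -7) - 26)*31 = ((9 + 5*(-7)*(5 - 7)) - 26)*31 = ((9 + 5*(-7)*(-2)) - 26)*31 = ((9 + 70) - 26)*31 = (79 - 26)*31 = 53*31 = 1643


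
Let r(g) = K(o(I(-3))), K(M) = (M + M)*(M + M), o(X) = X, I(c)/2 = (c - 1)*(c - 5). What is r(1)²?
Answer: 268435456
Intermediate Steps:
I(c) = 2*(-1 + c)*(-5 + c) (I(c) = 2*((c - 1)*(c - 5)) = 2*((-1 + c)*(-5 + c)) = 2*(-1 + c)*(-5 + c))
K(M) = 4*M² (K(M) = (2*M)*(2*M) = 4*M²)
r(g) = 16384 (r(g) = 4*(10 - 12*(-3) + 2*(-3)²)² = 4*(10 + 36 + 2*9)² = 4*(10 + 36 + 18)² = 4*64² = 4*4096 = 16384)
r(1)² = 16384² = 268435456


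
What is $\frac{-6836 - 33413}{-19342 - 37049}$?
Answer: $\frac{40249}{56391} \approx 0.71375$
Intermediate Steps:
$\frac{-6836 - 33413}{-19342 - 37049} = - \frac{40249}{-56391} = \left(-40249\right) \left(- \frac{1}{56391}\right) = \frac{40249}{56391}$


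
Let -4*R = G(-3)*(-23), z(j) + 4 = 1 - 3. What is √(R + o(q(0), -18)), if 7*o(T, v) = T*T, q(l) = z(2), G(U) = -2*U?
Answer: √7770/14 ≈ 6.2963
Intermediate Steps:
z(j) = -6 (z(j) = -4 + (1 - 3) = -4 - 2 = -6)
q(l) = -6
o(T, v) = T²/7 (o(T, v) = (T*T)/7 = T²/7)
R = 69/2 (R = -(-2*(-3))*(-23)/4 = -3*(-23)/2 = -¼*(-138) = 69/2 ≈ 34.500)
√(R + o(q(0), -18)) = √(69/2 + (⅐)*(-6)²) = √(69/2 + (⅐)*36) = √(69/2 + 36/7) = √(555/14) = √7770/14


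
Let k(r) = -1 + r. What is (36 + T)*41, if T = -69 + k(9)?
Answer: -1025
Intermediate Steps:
T = -61 (T = -69 + (-1 + 9) = -69 + 8 = -61)
(36 + T)*41 = (36 - 61)*41 = -25*41 = -1025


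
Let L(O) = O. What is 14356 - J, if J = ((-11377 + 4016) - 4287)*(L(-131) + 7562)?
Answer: 86570644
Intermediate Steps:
J = -86556288 (J = ((-11377 + 4016) - 4287)*(-131 + 7562) = (-7361 - 4287)*7431 = -11648*7431 = -86556288)
14356 - J = 14356 - 1*(-86556288) = 14356 + 86556288 = 86570644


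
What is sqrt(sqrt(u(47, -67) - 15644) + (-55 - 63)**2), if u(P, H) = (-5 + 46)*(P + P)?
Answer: sqrt(13924 + 3*I*sqrt(1310)) ≈ 118.0 + 0.4601*I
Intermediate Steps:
u(P, H) = 82*P (u(P, H) = 41*(2*P) = 82*P)
sqrt(sqrt(u(47, -67) - 15644) + (-55 - 63)**2) = sqrt(sqrt(82*47 - 15644) + (-55 - 63)**2) = sqrt(sqrt(3854 - 15644) + (-118)**2) = sqrt(sqrt(-11790) + 13924) = sqrt(3*I*sqrt(1310) + 13924) = sqrt(13924 + 3*I*sqrt(1310))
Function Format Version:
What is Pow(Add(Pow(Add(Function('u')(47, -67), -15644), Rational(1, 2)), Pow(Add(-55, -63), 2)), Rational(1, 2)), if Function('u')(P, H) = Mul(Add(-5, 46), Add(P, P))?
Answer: Pow(Add(13924, Mul(3, I, Pow(1310, Rational(1, 2)))), Rational(1, 2)) ≈ Add(118.00, Mul(0.4601, I))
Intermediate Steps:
Function('u')(P, H) = Mul(82, P) (Function('u')(P, H) = Mul(41, Mul(2, P)) = Mul(82, P))
Pow(Add(Pow(Add(Function('u')(47, -67), -15644), Rational(1, 2)), Pow(Add(-55, -63), 2)), Rational(1, 2)) = Pow(Add(Pow(Add(Mul(82, 47), -15644), Rational(1, 2)), Pow(Add(-55, -63), 2)), Rational(1, 2)) = Pow(Add(Pow(Add(3854, -15644), Rational(1, 2)), Pow(-118, 2)), Rational(1, 2)) = Pow(Add(Pow(-11790, Rational(1, 2)), 13924), Rational(1, 2)) = Pow(Add(Mul(3, I, Pow(1310, Rational(1, 2))), 13924), Rational(1, 2)) = Pow(Add(13924, Mul(3, I, Pow(1310, Rational(1, 2)))), Rational(1, 2))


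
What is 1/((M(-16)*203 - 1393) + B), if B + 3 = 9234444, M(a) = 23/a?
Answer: 16/147724099 ≈ 1.0831e-7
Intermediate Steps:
B = 9234441 (B = -3 + 9234444 = 9234441)
1/((M(-16)*203 - 1393) + B) = 1/(((23/(-16))*203 - 1393) + 9234441) = 1/(((23*(-1/16))*203 - 1393) + 9234441) = 1/((-23/16*203 - 1393) + 9234441) = 1/((-4669/16 - 1393) + 9234441) = 1/(-26957/16 + 9234441) = 1/(147724099/16) = 16/147724099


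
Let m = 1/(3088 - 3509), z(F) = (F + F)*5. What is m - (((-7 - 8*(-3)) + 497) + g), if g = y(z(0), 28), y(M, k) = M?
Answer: -216395/421 ≈ -514.00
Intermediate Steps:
z(F) = 10*F (z(F) = (2*F)*5 = 10*F)
g = 0 (g = 10*0 = 0)
m = -1/421 (m = 1/(-421) = -1/421 ≈ -0.0023753)
m - (((-7 - 8*(-3)) + 497) + g) = -1/421 - (((-7 - 8*(-3)) + 497) + 0) = -1/421 - (((-7 + 24) + 497) + 0) = -1/421 - ((17 + 497) + 0) = -1/421 - (514 + 0) = -1/421 - 1*514 = -1/421 - 514 = -216395/421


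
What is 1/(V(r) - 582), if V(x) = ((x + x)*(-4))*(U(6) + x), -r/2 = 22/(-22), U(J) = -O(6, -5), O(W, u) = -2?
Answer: -1/646 ≈ -0.0015480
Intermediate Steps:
U(J) = 2 (U(J) = -1*(-2) = 2)
r = 2 (r = -44/(-22) = -44*(-1)/22 = -2*(-1) = 2)
V(x) = -8*x*(2 + x) (V(x) = ((x + x)*(-4))*(2 + x) = ((2*x)*(-4))*(2 + x) = (-8*x)*(2 + x) = -8*x*(2 + x))
1/(V(r) - 582) = 1/(-8*2*(2 + 2) - 582) = 1/(-8*2*4 - 582) = 1/(-64 - 582) = 1/(-646) = -1/646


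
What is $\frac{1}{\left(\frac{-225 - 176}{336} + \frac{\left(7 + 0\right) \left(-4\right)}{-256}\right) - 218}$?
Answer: $- \frac{1344}{294449} \approx -0.0045645$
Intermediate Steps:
$\frac{1}{\left(\frac{-225 - 176}{336} + \frac{\left(7 + 0\right) \left(-4\right)}{-256}\right) - 218} = \frac{1}{\left(\left(-401\right) \frac{1}{336} + 7 \left(-4\right) \left(- \frac{1}{256}\right)\right) - 218} = \frac{1}{\left(- \frac{401}{336} - - \frac{7}{64}\right) - 218} = \frac{1}{\left(- \frac{401}{336} + \frac{7}{64}\right) - 218} = \frac{1}{- \frac{1457}{1344} - 218} = \frac{1}{- \frac{294449}{1344}} = - \frac{1344}{294449}$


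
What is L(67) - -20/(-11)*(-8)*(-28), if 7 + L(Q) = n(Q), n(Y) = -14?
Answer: -4711/11 ≈ -428.27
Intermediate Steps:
L(Q) = -21 (L(Q) = -7 - 14 = -21)
L(67) - -20/(-11)*(-8)*(-28) = -21 - -20/(-11)*(-8)*(-28) = -21 - -20*(-1/11)*(-8)*(-28) = -21 - (20/11)*(-8)*(-28) = -21 - (-160)*(-28)/11 = -21 - 1*4480/11 = -21 - 4480/11 = -4711/11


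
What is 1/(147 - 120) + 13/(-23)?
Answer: -328/621 ≈ -0.52818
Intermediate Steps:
1/(147 - 120) + 13/(-23) = 1/27 - 1/23*13 = 1/27 - 13/23 = -328/621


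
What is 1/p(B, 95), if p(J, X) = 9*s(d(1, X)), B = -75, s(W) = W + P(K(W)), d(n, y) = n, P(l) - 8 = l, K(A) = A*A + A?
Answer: 1/99 ≈ 0.010101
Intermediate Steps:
K(A) = A + A² (K(A) = A² + A = A + A²)
P(l) = 8 + l
s(W) = 8 + W + W*(1 + W) (s(W) = W + (8 + W*(1 + W)) = 8 + W + W*(1 + W))
p(J, X) = 99 (p(J, X) = 9*(8 + 1 + 1*(1 + 1)) = 9*(8 + 1 + 1*2) = 9*(8 + 1 + 2) = 9*11 = 99)
1/p(B, 95) = 1/99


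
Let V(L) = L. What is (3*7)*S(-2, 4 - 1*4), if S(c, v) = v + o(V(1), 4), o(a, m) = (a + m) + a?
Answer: 126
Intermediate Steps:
o(a, m) = m + 2*a
S(c, v) = 6 + v (S(c, v) = v + (4 + 2*1) = v + (4 + 2) = v + 6 = 6 + v)
(3*7)*S(-2, 4 - 1*4) = (3*7)*(6 + (4 - 1*4)) = 21*(6 + (4 - 4)) = 21*(6 + 0) = 21*6 = 126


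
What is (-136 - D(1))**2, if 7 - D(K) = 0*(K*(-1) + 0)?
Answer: 20449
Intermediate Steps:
D(K) = 7 (D(K) = 7 - 0*(K*(-1) + 0) = 7 - 0*(-K + 0) = 7 - 0*(-K) = 7 - 1*0 = 7 + 0 = 7)
(-136 - D(1))**2 = (-136 - 1*7)**2 = (-136 - 7)**2 = (-143)**2 = 20449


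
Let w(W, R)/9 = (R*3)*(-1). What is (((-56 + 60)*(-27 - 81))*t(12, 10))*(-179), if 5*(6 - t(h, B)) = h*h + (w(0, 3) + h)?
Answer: -695952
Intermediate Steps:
w(W, R) = -27*R (w(W, R) = 9*((R*3)*(-1)) = 9*((3*R)*(-1)) = 9*(-3*R) = -27*R)
t(h, B) = 111/5 - h/5 - h²/5 (t(h, B) = 6 - (h*h + (-27*3 + h))/5 = 6 - (h² + (-81 + h))/5 = 6 - (-81 + h + h²)/5 = 6 + (81/5 - h/5 - h²/5) = 111/5 - h/5 - h²/5)
(((-56 + 60)*(-27 - 81))*t(12, 10))*(-179) = (((-56 + 60)*(-27 - 81))*(111/5 - ⅕*12 - ⅕*12²))*(-179) = ((4*(-108))*(111/5 - 12/5 - ⅕*144))*(-179) = -432*(111/5 - 12/5 - 144/5)*(-179) = -432*(-9)*(-179) = 3888*(-179) = -695952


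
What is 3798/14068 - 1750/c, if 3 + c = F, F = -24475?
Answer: 29396611/86089126 ≈ 0.34147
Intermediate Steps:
c = -24478 (c = -3 - 24475 = -24478)
3798/14068 - 1750/c = 3798/14068 - 1750/(-24478) = 3798*(1/14068) - 1750*(-1/24478) = 1899/7034 + 875/12239 = 29396611/86089126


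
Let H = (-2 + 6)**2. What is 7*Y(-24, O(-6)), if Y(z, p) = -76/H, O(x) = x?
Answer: -133/4 ≈ -33.250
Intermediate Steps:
H = 16 (H = 4**2 = 16)
Y(z, p) = -19/4 (Y(z, p) = -76/16 = -76*1/16 = -19/4)
7*Y(-24, O(-6)) = 7*(-19/4) = -133/4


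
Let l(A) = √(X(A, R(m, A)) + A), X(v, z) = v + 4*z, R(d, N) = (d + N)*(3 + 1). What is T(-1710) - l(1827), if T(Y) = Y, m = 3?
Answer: -1710 - √32934 ≈ -1891.5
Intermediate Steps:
R(d, N) = 4*N + 4*d (R(d, N) = (N + d)*4 = 4*N + 4*d)
l(A) = √(48 + 18*A) (l(A) = √((A + 4*(4*A + 4*3)) + A) = √((A + 4*(4*A + 12)) + A) = √((A + 4*(12 + 4*A)) + A) = √((A + (48 + 16*A)) + A) = √((48 + 17*A) + A) = √(48 + 18*A))
T(-1710) - l(1827) = -1710 - √(48 + 18*1827) = -1710 - √(48 + 32886) = -1710 - √32934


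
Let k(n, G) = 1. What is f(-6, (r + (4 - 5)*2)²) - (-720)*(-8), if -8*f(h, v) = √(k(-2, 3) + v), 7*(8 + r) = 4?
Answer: -5760 - √4405/56 ≈ -5761.2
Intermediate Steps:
r = -52/7 (r = -8 + (⅐)*4 = -8 + 4/7 = -52/7 ≈ -7.4286)
f(h, v) = -√(1 + v)/8
f(-6, (r + (4 - 5)*2)²) - (-720)*(-8) = -√(1 + (-52/7 + (4 - 5)*2)²)/8 - (-720)*(-8) = -√(1 + (-52/7 - 1*2)²)/8 - 60*96 = -√(1 + (-52/7 - 2)²)/8 - 5760 = -√(1 + (-66/7)²)/8 - 5760 = -√(1 + 4356/49)/8 - 5760 = -√4405/56 - 5760 = -5760 - √4405/56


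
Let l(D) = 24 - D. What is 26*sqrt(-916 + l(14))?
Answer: 26*I*sqrt(906) ≈ 782.6*I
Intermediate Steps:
26*sqrt(-916 + l(14)) = 26*sqrt(-916 + (24 - 1*14)) = 26*sqrt(-916 + (24 - 14)) = 26*sqrt(-916 + 10) = 26*sqrt(-906) = 26*(I*sqrt(906)) = 26*I*sqrt(906)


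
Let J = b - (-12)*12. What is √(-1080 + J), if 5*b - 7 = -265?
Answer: I*√24690/5 ≈ 31.426*I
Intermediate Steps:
b = -258/5 (b = 7/5 + (⅕)*(-265) = 7/5 - 53 = -258/5 ≈ -51.600)
J = 462/5 (J = -258/5 - (-12)*12 = -258/5 - 1*(-144) = -258/5 + 144 = 462/5 ≈ 92.400)
√(-1080 + J) = √(-1080 + 462/5) = √(-4938/5) = I*√24690/5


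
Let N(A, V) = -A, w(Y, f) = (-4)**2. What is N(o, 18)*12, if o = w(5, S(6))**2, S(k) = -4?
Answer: -3072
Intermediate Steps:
w(Y, f) = 16
o = 256 (o = 16**2 = 256)
N(o, 18)*12 = -1*256*12 = -256*12 = -3072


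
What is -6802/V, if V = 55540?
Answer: -3401/27770 ≈ -0.12247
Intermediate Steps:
-6802/V = -6802/55540 = -6802*1/55540 = -3401/27770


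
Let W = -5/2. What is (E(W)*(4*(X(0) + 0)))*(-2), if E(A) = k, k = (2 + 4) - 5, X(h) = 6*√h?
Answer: 0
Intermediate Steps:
W = -5/2 (W = -5*½ = -5/2 ≈ -2.5000)
k = 1 (k = 6 - 5 = 1)
E(A) = 1
(E(W)*(4*(X(0) + 0)))*(-2) = (1*(4*(6*√0 + 0)))*(-2) = (1*(4*(6*0 + 0)))*(-2) = (1*(4*(0 + 0)))*(-2) = (1*(4*0))*(-2) = (1*0)*(-2) = 0*(-2) = 0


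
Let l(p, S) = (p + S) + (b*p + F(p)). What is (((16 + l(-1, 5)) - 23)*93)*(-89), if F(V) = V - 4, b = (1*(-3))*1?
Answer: 41385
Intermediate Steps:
b = -3 (b = -3*1 = -3)
F(V) = -4 + V
l(p, S) = -4 + S - p (l(p, S) = (p + S) + (-3*p + (-4 + p)) = (S + p) + (-4 - 2*p) = -4 + S - p)
(((16 + l(-1, 5)) - 23)*93)*(-89) = (((16 + (-4 + 5 - 1*(-1))) - 23)*93)*(-89) = (((16 + (-4 + 5 + 1)) - 23)*93)*(-89) = (((16 + 2) - 23)*93)*(-89) = ((18 - 23)*93)*(-89) = -5*93*(-89) = -465*(-89) = 41385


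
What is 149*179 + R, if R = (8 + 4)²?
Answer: 26815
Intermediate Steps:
R = 144 (R = 12² = 144)
149*179 + R = 149*179 + 144 = 26671 + 144 = 26815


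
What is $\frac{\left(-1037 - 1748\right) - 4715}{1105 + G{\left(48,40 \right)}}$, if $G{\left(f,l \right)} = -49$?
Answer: $- \frac{625}{88} \approx -7.1023$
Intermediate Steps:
$\frac{\left(-1037 - 1748\right) - 4715}{1105 + G{\left(48,40 \right)}} = \frac{\left(-1037 - 1748\right) - 4715}{1105 - 49} = \frac{-2785 - 4715}{1056} = \left(-7500\right) \frac{1}{1056} = - \frac{625}{88}$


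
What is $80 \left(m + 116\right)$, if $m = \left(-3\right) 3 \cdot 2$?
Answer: $7840$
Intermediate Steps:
$m = -18$ ($m = \left(-9\right) 2 = -18$)
$80 \left(m + 116\right) = 80 \left(-18 + 116\right) = 80 \cdot 98 = 7840$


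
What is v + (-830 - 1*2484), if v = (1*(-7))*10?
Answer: -3384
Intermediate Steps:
v = -70 (v = -7*10 = -70)
v + (-830 - 1*2484) = -70 + (-830 - 1*2484) = -70 + (-830 - 2484) = -70 - 3314 = -3384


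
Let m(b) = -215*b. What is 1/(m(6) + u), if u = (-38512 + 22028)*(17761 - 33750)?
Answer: 1/263561386 ≈ 3.7942e-9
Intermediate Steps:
u = 263562676 (u = -16484*(-15989) = 263562676)
1/(m(6) + u) = 1/(-215*6 + 263562676) = 1/(-1290 + 263562676) = 1/263561386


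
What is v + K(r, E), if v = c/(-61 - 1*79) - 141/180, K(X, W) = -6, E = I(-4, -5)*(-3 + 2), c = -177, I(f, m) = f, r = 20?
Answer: -1159/210 ≈ -5.5191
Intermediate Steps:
E = 4 (E = -4*(-3 + 2) = -4*(-1) = 4)
v = 101/210 (v = -177/(-61 - 1*79) - 141/180 = -177/(-61 - 79) - 141*1/180 = -177/(-140) - 47/60 = -177*(-1/140) - 47/60 = 177/140 - 47/60 = 101/210 ≈ 0.48095)
v + K(r, E) = 101/210 - 6 = -1159/210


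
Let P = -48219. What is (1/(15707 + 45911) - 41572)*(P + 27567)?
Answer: 26450911169370/30809 ≈ 8.5855e+8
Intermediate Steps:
(1/(15707 + 45911) - 41572)*(P + 27567) = (1/(15707 + 45911) - 41572)*(-48219 + 27567) = (1/61618 - 41572)*(-20652) = -2561583495/61618*(-20652) = 26450911169370/30809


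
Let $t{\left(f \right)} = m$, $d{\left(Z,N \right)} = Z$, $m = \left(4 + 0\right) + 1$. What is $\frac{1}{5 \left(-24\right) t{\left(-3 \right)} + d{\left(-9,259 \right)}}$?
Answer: $- \frac{1}{609} \approx -0.001642$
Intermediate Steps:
$m = 5$ ($m = 4 + 1 = 5$)
$t{\left(f \right)} = 5$
$\frac{1}{5 \left(-24\right) t{\left(-3 \right)} + d{\left(-9,259 \right)}} = \frac{1}{5 \left(-24\right) 5 - 9} = \frac{1}{\left(-120\right) 5 - 9} = \frac{1}{-600 - 9} = \frac{1}{-609} = - \frac{1}{609}$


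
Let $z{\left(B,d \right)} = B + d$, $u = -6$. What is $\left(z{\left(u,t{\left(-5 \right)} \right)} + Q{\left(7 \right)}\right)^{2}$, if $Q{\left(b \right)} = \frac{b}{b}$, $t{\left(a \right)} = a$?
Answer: $100$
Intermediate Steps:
$Q{\left(b \right)} = 1$
$\left(z{\left(u,t{\left(-5 \right)} \right)} + Q{\left(7 \right)}\right)^{2} = \left(\left(-6 - 5\right) + 1\right)^{2} = \left(-11 + 1\right)^{2} = \left(-10\right)^{2} = 100$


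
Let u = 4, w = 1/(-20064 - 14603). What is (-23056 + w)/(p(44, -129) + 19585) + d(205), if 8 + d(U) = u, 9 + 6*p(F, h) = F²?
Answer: -21357784034/4140522479 ≈ -5.1582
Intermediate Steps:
p(F, h) = -3/2 + F²/6
w = -1/34667 (w = 1/(-34667) = -1/34667 ≈ -2.8846e-5)
d(U) = -4 (d(U) = -8 + 4 = -4)
(-23056 + w)/(p(44, -129) + 19585) + d(205) = (-23056 - 1/34667)/((-3/2 + (⅙)*44²) + 19585) - 4 = -799282353/(34667*((-3/2 + (⅙)*1936) + 19585)) - 4 = -799282353/(34667*((-3/2 + 968/3) + 19585)) - 4 = -799282353/(34667*(1927/6 + 19585)) - 4 = -799282353/(34667*119437/6) - 4 = -799282353/34667*6/119437 - 4 = -4795694118/4140522479 - 4 = -21357784034/4140522479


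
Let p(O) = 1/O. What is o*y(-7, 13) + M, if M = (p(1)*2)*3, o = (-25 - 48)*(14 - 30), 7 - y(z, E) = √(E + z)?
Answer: 8182 - 1168*√6 ≈ 5321.0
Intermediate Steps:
y(z, E) = 7 - √(E + z)
o = 1168 (o = -73*(-16) = 1168)
M = 6 (M = (2/1)*3 = (1*2)*3 = 2*3 = 6)
o*y(-7, 13) + M = 1168*(7 - √(13 - 7)) + 6 = 1168*(7 - √6) + 6 = (8176 - 1168*√6) + 6 = 8182 - 1168*√6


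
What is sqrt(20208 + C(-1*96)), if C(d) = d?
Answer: 4*sqrt(1257) ≈ 141.82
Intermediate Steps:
sqrt(20208 + C(-1*96)) = sqrt(20208 - 1*96) = sqrt(20208 - 96) = sqrt(20112) = 4*sqrt(1257)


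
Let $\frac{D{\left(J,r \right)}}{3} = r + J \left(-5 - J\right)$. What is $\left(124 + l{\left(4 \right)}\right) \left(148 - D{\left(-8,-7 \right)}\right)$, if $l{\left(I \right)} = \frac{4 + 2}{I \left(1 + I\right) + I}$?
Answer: $\frac{119777}{4} \approx 29944.0$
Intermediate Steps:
$l{\left(I \right)} = \frac{6}{I + I \left(1 + I\right)}$
$D{\left(J,r \right)} = 3 r + 3 J \left(-5 - J\right)$ ($D{\left(J,r \right)} = 3 \left(r + J \left(-5 - J\right)\right) = 3 r + 3 J \left(-5 - J\right)$)
$\left(124 + l{\left(4 \right)}\right) \left(148 - D{\left(-8,-7 \right)}\right) = \left(124 + \frac{6}{4 \left(2 + 4\right)}\right) \left(148 - \left(\left(-15\right) \left(-8\right) - 3 \left(-8\right)^{2} + 3 \left(-7\right)\right)\right) = \left(124 + 6 \cdot \frac{1}{4} \cdot \frac{1}{6}\right) \left(148 - \left(120 - 192 - 21\right)\right) = \left(124 + \frac{1}{4}\right) \left(148 - -93\right) = \frac{497 \left(148 + 93\right)}{4} = \frac{497}{4} \cdot 241 = \frac{119777}{4}$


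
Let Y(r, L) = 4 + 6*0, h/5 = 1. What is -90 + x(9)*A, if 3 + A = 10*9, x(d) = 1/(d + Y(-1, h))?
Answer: -1083/13 ≈ -83.308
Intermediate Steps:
h = 5 (h = 5*1 = 5)
Y(r, L) = 4 (Y(r, L) = 4 + 0 = 4)
x(d) = 1/(4 + d) (x(d) = 1/(d + 4) = 1/(4 + d))
A = 87 (A = -3 + 10*9 = -3 + 90 = 87)
-90 + x(9)*A = -90 + 87/(4 + 9) = -90 + 87/13 = -1083/13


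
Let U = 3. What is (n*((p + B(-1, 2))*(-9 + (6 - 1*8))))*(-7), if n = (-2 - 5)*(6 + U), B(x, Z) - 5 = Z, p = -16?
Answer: 43659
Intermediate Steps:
B(x, Z) = 5 + Z
n = -63 (n = (-2 - 5)*(6 + 3) = -7*9 = -63)
(n*((p + B(-1, 2))*(-9 + (6 - 1*8))))*(-7) = -63*(-16 + (5 + 2))*(-9 + (6 - 1*8))*(-7) = -63*(-16 + 7)*(-9 + (6 - 8))*(-7) = -(-567)*(-9 - 2)*(-7) = -(-567)*(-11)*(-7) = -63*99*(-7) = -6237*(-7) = 43659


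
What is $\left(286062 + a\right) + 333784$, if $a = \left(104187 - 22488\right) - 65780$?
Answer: $635765$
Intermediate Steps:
$a = 15919$ ($a = 81699 - 65780 = 15919$)
$\left(286062 + a\right) + 333784 = \left(286062 + 15919\right) + 333784 = 301981 + 333784 = 635765$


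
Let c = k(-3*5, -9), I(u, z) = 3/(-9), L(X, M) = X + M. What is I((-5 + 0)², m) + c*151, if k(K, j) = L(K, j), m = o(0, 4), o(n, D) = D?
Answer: -10873/3 ≈ -3624.3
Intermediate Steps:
m = 4
L(X, M) = M + X
I(u, z) = -⅓ (I(u, z) = 3*(-⅑) = -⅓)
k(K, j) = K + j (k(K, j) = j + K = K + j)
c = -24 (c = -3*5 - 9 = -15 - 9 = -24)
I((-5 + 0)², m) + c*151 = -⅓ - 24*151 = -⅓ - 3624 = -10873/3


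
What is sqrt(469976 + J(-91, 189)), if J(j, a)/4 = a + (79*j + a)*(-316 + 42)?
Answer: 6*sqrt(226187) ≈ 2853.5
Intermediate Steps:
J(j, a) = -86584*j - 1092*a (J(j, a) = 4*(a + (79*j + a)*(-316 + 42)) = 4*(a + (a + 79*j)*(-274)) = 4*(a + (-21646*j - 274*a)) = 4*(-21646*j - 273*a) = -86584*j - 1092*a)
sqrt(469976 + J(-91, 189)) = sqrt(469976 + (-86584*(-91) - 1092*189)) = sqrt(469976 + (7879144 - 206388)) = sqrt(469976 + 7672756) = sqrt(8142732) = 6*sqrt(226187)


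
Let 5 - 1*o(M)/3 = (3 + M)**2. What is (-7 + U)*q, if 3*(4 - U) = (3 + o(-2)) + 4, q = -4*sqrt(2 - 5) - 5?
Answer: 140/3 + 112*I*sqrt(3)/3 ≈ 46.667 + 64.663*I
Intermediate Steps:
o(M) = 15 - 3*(3 + M)**2
q = -5 - 4*I*sqrt(3) (q = -4*I*sqrt(3) - 5 = -5 - 4*I*sqrt(3) ≈ -5.0 - 6.9282*I)
U = -7/3 (U = 4 - ((3 + (15 - 3*(3 - 2)**2)) + 4)/3 = 4 - ((3 + (15 - 3*1**2)) + 4)/3 = 4 - ((3 + (15 - 3*1)) + 4)/3 = 4 - ((3 + (15 - 3)) + 4)/3 = 4 - ((3 + 12) + 4)/3 = 4 - (15 + 4)/3 = 4 - 1/3*19 = 4 - 19/3 = -7/3 ≈ -2.3333)
(-7 + U)*q = (-7 - 7/3)*(-5 - 4*I*sqrt(3)) = -28*(-5 - 4*I*sqrt(3))/3 = 140/3 + 112*I*sqrt(3)/3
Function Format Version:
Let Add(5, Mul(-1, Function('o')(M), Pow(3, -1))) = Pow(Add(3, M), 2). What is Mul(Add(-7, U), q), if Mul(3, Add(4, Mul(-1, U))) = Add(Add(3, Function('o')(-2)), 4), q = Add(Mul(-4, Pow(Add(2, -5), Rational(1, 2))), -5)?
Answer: Add(Rational(140, 3), Mul(Rational(112, 3), I, Pow(3, Rational(1, 2)))) ≈ Add(46.667, Mul(64.663, I))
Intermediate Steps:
Function('o')(M) = Add(15, Mul(-3, Pow(Add(3, M), 2)))
q = Add(-5, Mul(-4, I, Pow(3, Rational(1, 2)))) (q = Add(Mul(-4, Pow(-3, Rational(1, 2))), -5) = Add(Mul(-4, Mul(I, Pow(3, Rational(1, 2)))), -5) = Add(Mul(-4, I, Pow(3, Rational(1, 2))), -5) = Add(-5, Mul(-4, I, Pow(3, Rational(1, 2)))) ≈ Add(-5.0000, Mul(-6.9282, I)))
U = Rational(-7, 3) (U = Add(4, Mul(Rational(-1, 3), Add(Add(3, Add(15, Mul(-3, Pow(Add(3, -2), 2)))), 4))) = Add(4, Mul(Rational(-1, 3), Add(Add(3, Add(15, Mul(-3, Pow(1, 2)))), 4))) = Add(4, Mul(Rational(-1, 3), Add(Add(3, Add(15, Mul(-3, 1))), 4))) = Add(4, Mul(Rational(-1, 3), Add(Add(3, Add(15, -3)), 4))) = Add(4, Mul(Rational(-1, 3), Add(Add(3, 12), 4))) = Add(4, Mul(Rational(-1, 3), Add(15, 4))) = Add(4, Mul(Rational(-1, 3), 19)) = Add(4, Rational(-19, 3)) = Rational(-7, 3) ≈ -2.3333)
Mul(Add(-7, U), q) = Mul(Add(-7, Rational(-7, 3)), Add(-5, Mul(-4, I, Pow(3, Rational(1, 2))))) = Mul(Rational(-28, 3), Add(-5, Mul(-4, I, Pow(3, Rational(1, 2))))) = Add(Rational(140, 3), Mul(Rational(112, 3), I, Pow(3, Rational(1, 2))))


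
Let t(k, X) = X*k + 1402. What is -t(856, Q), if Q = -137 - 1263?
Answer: 1196998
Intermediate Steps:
Q = -1400
t(k, X) = 1402 + X*k
-t(856, Q) = -(1402 - 1400*856) = -(1402 - 1198400) = -1*(-1196998) = 1196998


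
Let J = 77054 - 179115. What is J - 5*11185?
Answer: -157986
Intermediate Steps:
J = -102061
J - 5*11185 = -102061 - 5*11185 = -102061 - 1*55925 = -102061 - 55925 = -157986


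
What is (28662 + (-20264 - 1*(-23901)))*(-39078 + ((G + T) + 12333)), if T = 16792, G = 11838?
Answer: 60883615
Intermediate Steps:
(28662 + (-20264 - 1*(-23901)))*(-39078 + ((G + T) + 12333)) = (28662 + (-20264 - 1*(-23901)))*(-39078 + ((11838 + 16792) + 12333)) = (28662 + (-20264 + 23901))*(-39078 + (28630 + 12333)) = (28662 + 3637)*(-39078 + 40963) = 32299*1885 = 60883615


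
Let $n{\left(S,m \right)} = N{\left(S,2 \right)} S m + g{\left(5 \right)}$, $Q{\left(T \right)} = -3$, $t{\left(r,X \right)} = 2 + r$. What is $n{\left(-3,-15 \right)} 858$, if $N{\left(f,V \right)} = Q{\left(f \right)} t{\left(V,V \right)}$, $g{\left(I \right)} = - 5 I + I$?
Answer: $-480480$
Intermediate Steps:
$g{\left(I \right)} = - 4 I$
$N{\left(f,V \right)} = -6 - 3 V$ ($N{\left(f,V \right)} = - 3 \left(2 + V\right) = -6 - 3 V$)
$n{\left(S,m \right)} = -20 - 12 S m$ ($n{\left(S,m \right)} = \left(-6 - 6\right) S m - 20 = - 12 S m - 20 = -20 - 12 S m$)
$n{\left(-3,-15 \right)} 858 = \left(-20 - \left(-36\right) \left(-15\right)\right) 858 = \left(-20 - 540\right) 858 = \left(-560\right) 858 = -480480$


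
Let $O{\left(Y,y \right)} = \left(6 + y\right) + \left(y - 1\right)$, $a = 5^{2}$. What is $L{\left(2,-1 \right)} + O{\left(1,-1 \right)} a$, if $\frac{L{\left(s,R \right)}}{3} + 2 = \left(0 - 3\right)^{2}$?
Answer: $96$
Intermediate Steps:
$a = 25$
$O{\left(Y,y \right)} = 5 + 2 y$ ($O{\left(Y,y \right)} = \left(6 + y\right) + \left(-1 + y\right) = 5 + 2 y$)
$L{\left(s,R \right)} = 21$ ($L{\left(s,R \right)} = -6 + 3 \left(0 - 3\right)^{2} = -6 + 3 \left(-3\right)^{2} = -6 + 3 \cdot 9 = -6 + 27 = 21$)
$L{\left(2,-1 \right)} + O{\left(1,-1 \right)} a = 21 + \left(5 + 2 \left(-1\right)\right) 25 = 21 + \left(5 - 2\right) 25 = 21 + 3 \cdot 25 = 21 + 75 = 96$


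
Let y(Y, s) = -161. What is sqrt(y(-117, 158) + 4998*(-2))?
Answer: I*sqrt(10157) ≈ 100.78*I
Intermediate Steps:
sqrt(y(-117, 158) + 4998*(-2)) = sqrt(-161 + 4998*(-2)) = sqrt(-161 - 9996) = sqrt(-10157) = I*sqrt(10157)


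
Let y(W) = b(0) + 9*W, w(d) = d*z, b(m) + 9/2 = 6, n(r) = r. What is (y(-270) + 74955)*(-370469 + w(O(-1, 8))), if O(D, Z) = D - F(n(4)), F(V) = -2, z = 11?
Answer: -26868022137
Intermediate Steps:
b(m) = 3/2 (b(m) = -9/2 + 6 = 3/2)
O(D, Z) = 2 + D (O(D, Z) = D - 1*(-2) = D + 2 = 2 + D)
w(d) = 11*d (w(d) = d*11 = 11*d)
y(W) = 3/2 + 9*W
(y(-270) + 74955)*(-370469 + w(O(-1, 8))) = ((3/2 + 9*(-270)) + 74955)*(-370469 + 11*(2 - 1)) = ((3/2 - 2430) + 74955)*(-370469 + 11*1) = (-4857/2 + 74955)*(-370469 + 11) = (145053/2)*(-370458) = -26868022137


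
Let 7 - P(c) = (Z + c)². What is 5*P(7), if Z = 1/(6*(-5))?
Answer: -37381/180 ≈ -207.67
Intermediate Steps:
Z = -1/30 (Z = 1/(-30) = -1/30 ≈ -0.033333)
P(c) = 7 - (-1/30 + c)²
5*P(7) = 5*(7 - (-1 + 30*7)²/900) = 5*(7 - (-1 + 210)²/900) = 5*(7 - 1/900*209²) = 5*(7 - 1/900*43681) = 5*(7 - 43681/900) = 5*(-37381/900) = -37381/180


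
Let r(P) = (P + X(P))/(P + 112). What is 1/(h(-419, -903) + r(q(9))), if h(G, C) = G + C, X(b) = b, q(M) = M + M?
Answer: -65/85912 ≈ -0.00075659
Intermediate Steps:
q(M) = 2*M
r(P) = 2*P/(112 + P) (r(P) = (P + P)/(P + 112) = (2*P)/(112 + P) = 2*P/(112 + P))
h(G, C) = C + G
1/(h(-419, -903) + r(q(9))) = 1/((-903 - 419) + 2*(2*9)/(112 + 2*9)) = 1/(-1322 + 2*18/(112 + 18)) = 1/(-1322 + 2*18/130) = 1/(-1322 + 2*18*(1/130)) = 1/(-1322 + 18/65) = 1/(-85912/65) = -65/85912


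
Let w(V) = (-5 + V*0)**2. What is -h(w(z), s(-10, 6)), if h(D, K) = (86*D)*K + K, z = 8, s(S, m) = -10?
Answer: 21510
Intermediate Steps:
w(V) = 25 (w(V) = (-5 + 0)**2 = (-5)**2 = 25)
h(D, K) = K + 86*D*K (h(D, K) = 86*D*K + K = K + 86*D*K)
-h(w(z), s(-10, 6)) = -(-10)*(1 + 86*25) = -(-10)*(1 + 2150) = -(-10)*2151 = -1*(-21510) = 21510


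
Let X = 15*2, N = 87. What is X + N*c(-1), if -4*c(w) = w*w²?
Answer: 207/4 ≈ 51.750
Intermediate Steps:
X = 30
c(w) = -w³/4 (c(w) = -w*w²/4 = -w³/4)
X + N*c(-1) = 30 + 87*(-¼*(-1)³) = 30 + 87*(-¼*(-1)) = 30 + 87*(¼) = 30 + 87/4 = 207/4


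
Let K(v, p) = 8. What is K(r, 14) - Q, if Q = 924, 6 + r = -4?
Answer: -916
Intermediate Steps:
r = -10 (r = -6 - 4 = -10)
K(r, 14) - Q = 8 - 1*924 = 8 - 924 = -916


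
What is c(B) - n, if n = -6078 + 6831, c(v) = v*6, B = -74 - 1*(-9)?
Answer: -1143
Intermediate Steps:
B = -65 (B = -74 + 9 = -65)
c(v) = 6*v
n = 753
c(B) - n = 6*(-65) - 1*753 = -390 - 753 = -1143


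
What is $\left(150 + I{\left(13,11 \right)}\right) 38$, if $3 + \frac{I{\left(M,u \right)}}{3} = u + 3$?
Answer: $6954$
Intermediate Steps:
$I{\left(M,u \right)} = 3 u$ ($I{\left(M,u \right)} = -9 + 3 \left(u + 3\right) = -9 + 3 \left(3 + u\right) = -9 + \left(9 + 3 u\right) = 3 u$)
$\left(150 + I{\left(13,11 \right)}\right) 38 = \left(150 + 3 \cdot 11\right) 38 = \left(150 + 33\right) 38 = 183 \cdot 38 = 6954$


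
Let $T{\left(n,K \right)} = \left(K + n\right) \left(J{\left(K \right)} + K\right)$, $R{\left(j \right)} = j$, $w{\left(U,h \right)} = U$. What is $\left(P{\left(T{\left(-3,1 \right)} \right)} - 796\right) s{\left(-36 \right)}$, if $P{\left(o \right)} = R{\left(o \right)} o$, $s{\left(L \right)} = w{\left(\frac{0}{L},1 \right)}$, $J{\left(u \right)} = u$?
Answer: $0$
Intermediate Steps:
$T{\left(n,K \right)} = 2 K \left(K + n\right)$ ($T{\left(n,K \right)} = \left(K + n\right) \left(K + K\right) = \left(K + n\right) 2 K = 2 K \left(K + n\right)$)
$s{\left(L \right)} = 0$ ($s{\left(L \right)} = \frac{0}{L} = 0$)
$P{\left(o \right)} = o^{2}$ ($P{\left(o \right)} = o o = o^{2}$)
$\left(P{\left(T{\left(-3,1 \right)} \right)} - 796\right) s{\left(-36 \right)} = \left(\left(2 \cdot 1 \left(1 - 3\right)\right)^{2} - 796\right) 0 = \left(\left(2 \cdot 1 \left(-2\right)\right)^{2} - 796\right) 0 = \left(\left(-4\right)^{2} - 796\right) 0 = \left(16 - 796\right) 0 = \left(-780\right) 0 = 0$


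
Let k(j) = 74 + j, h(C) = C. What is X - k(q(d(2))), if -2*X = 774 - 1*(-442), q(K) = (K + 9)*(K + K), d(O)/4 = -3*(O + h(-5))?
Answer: -3922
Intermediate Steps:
d(O) = 60 - 12*O (d(O) = 4*(-3*(O - 5)) = 4*(-3*(-5 + O)) = 4*(15 - 3*O) = 60 - 12*O)
q(K) = 2*K*(9 + K) (q(K) = (9 + K)*(2*K) = 2*K*(9 + K))
X = -608 (X = -(774 - 1*(-442))/2 = -(774 + 442)/2 = -½*1216 = -608)
X - k(q(d(2))) = -608 - (74 + 2*(60 - 12*2)*(9 + (60 - 12*2))) = -608 - (74 + 2*(60 - 24)*(9 + (60 - 24))) = -608 - (74 + 2*36*(9 + 36)) = -608 - (74 + 2*36*45) = -608 - (74 + 3240) = -608 - 1*3314 = -608 - 3314 = -3922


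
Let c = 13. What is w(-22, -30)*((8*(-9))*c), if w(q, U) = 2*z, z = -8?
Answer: 14976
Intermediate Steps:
w(q, U) = -16 (w(q, U) = 2*(-8) = -16)
w(-22, -30)*((8*(-9))*c) = -16*8*(-9)*13 = -(-1152)*13 = -16*(-936) = 14976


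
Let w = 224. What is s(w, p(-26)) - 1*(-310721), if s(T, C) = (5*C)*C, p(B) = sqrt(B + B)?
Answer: 310461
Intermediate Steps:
p(B) = sqrt(2)*sqrt(B) (p(B) = sqrt(2*B) = sqrt(2)*sqrt(B))
s(T, C) = 5*C**2
s(w, p(-26)) - 1*(-310721) = 5*(sqrt(2)*sqrt(-26))**2 - 1*(-310721) = 5*(sqrt(2)*(I*sqrt(26)))**2 + 310721 = 5*(2*I*sqrt(13))**2 + 310721 = 5*(-52) + 310721 = -260 + 310721 = 310461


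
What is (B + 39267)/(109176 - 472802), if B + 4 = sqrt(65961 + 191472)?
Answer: -39263/363626 - sqrt(257433)/363626 ≈ -0.10937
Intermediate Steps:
B = -4 + sqrt(257433) (B = -4 + sqrt(65961 + 191472) = -4 + sqrt(257433) ≈ 503.38)
(B + 39267)/(109176 - 472802) = ((-4 + sqrt(257433)) + 39267)/(109176 - 472802) = (39263 + sqrt(257433))/(-363626) = (39263 + sqrt(257433))*(-1/363626) = -39263/363626 - sqrt(257433)/363626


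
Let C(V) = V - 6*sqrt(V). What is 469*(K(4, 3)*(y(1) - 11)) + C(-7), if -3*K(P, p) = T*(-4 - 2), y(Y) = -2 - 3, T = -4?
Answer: 60025 - 6*I*sqrt(7) ≈ 60025.0 - 15.875*I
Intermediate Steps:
y(Y) = -5
K(P, p) = -8 (K(P, p) = -(-4)*(-4 - 2)/3 = -(-4)*(-6)/3 = -1/3*24 = -8)
469*(K(4, 3)*(y(1) - 11)) + C(-7) = 469*(-8*(-5 - 11)) + (-7 - 6*I*sqrt(7)) = 469*(-8*(-16)) + (-7 - 6*I*sqrt(7)) = 469*128 + (-7 - 6*I*sqrt(7)) = 60032 + (-7 - 6*I*sqrt(7)) = 60025 - 6*I*sqrt(7)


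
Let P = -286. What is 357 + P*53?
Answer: -14801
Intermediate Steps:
357 + P*53 = 357 - 286*53 = 357 - 15158 = -14801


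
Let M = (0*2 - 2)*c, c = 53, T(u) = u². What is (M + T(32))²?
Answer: 842724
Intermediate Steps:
M = -106 (M = (0*2 - 2)*53 = (0 - 2)*53 = -2*53 = -106)
(M + T(32))² = (-106 + 32²)² = (-106 + 1024)² = 918² = 842724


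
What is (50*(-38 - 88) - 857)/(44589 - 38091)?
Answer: -7157/6498 ≈ -1.1014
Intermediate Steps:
(50*(-38 - 88) - 857)/(44589 - 38091) = (50*(-126) - 857)/6498 = (-6300 - 857)*(1/6498) = -7157*1/6498 = -7157/6498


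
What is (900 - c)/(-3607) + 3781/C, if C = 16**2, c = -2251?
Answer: 12831411/923392 ≈ 13.896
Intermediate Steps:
C = 256
(900 - c)/(-3607) + 3781/C = (900 - 1*(-2251))/(-3607) + 3781/256 = (900 + 2251)*(-1/3607) + 3781*(1/256) = 3151*(-1/3607) + 3781/256 = -3151/3607 + 3781/256 = 12831411/923392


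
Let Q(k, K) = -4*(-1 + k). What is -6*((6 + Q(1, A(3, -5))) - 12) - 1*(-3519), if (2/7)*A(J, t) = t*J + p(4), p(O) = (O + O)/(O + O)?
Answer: 3555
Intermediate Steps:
p(O) = 1 (p(O) = (2*O)/((2*O)) = (2*O)*(1/(2*O)) = 1)
A(J, t) = 7/2 + 7*J*t/2 (A(J, t) = 7*(t*J + 1)/2 = 7*(J*t + 1)/2 = 7*(1 + J*t)/2 = 7/2 + 7*J*t/2)
Q(k, K) = 4 - 4*k
-6*((6 + Q(1, A(3, -5))) - 12) - 1*(-3519) = -6*((6 + (4 - 4*1)) - 12) - 1*(-3519) = -6*((6 + (4 - 4)) - 12) + 3519 = -6*((6 + 0) - 12) + 3519 = -6*(6 - 12) + 3519 = -6*(-6) + 3519 = 36 + 3519 = 3555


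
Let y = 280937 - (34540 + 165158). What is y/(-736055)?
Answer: -81239/736055 ≈ -0.11037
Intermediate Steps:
y = 81239 (y = 280937 - 1*199698 = 280937 - 199698 = 81239)
y/(-736055) = 81239/(-736055) = 81239*(-1/736055) = -81239/736055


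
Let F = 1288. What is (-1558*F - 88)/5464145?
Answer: -2006792/5464145 ≈ -0.36727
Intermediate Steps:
(-1558*F - 88)/5464145 = (-1558*1288 - 88)/5464145 = (-2006704 - 88)*(1/5464145) = -2006792*1/5464145 = -2006792/5464145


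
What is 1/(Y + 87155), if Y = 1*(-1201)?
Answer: 1/85954 ≈ 1.1634e-5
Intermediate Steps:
Y = -1201
1/(Y + 87155) = 1/(-1201 + 87155) = 1/85954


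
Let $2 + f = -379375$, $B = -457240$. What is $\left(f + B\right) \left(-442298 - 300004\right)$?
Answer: $621022472334$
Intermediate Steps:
$f = -379377$ ($f = -2 - 379375 = -379377$)
$\left(f + B\right) \left(-442298 - 300004\right) = \left(-379377 - 457240\right) \left(-442298 - 300004\right) = \left(-836617\right) \left(-742302\right) = 621022472334$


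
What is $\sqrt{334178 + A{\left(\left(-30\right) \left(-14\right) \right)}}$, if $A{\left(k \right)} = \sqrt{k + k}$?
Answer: $\sqrt{334178 + 2 \sqrt{210}} \approx 578.11$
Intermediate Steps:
$A{\left(k \right)} = \sqrt{2} \sqrt{k}$ ($A{\left(k \right)} = \sqrt{2 k} = \sqrt{2} \sqrt{k}$)
$\sqrt{334178 + A{\left(\left(-30\right) \left(-14\right) \right)}} = \sqrt{334178 + \sqrt{2} \sqrt{\left(-30\right) \left(-14\right)}} = \sqrt{334178 + \sqrt{2} \sqrt{420}} = \sqrt{334178 + \sqrt{2} \cdot 2 \sqrt{105}} = \sqrt{334178 + 2 \sqrt{210}}$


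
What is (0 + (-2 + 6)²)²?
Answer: 256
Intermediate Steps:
(0 + (-2 + 6)²)² = (0 + 4²)² = (0 + 16)² = 16² = 256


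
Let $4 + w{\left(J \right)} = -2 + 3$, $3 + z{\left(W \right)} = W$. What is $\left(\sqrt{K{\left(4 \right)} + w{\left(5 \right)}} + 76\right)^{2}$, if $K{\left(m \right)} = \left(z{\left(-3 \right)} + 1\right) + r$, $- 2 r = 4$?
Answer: $\left(76 + i \sqrt{10}\right)^{2} \approx 5766.0 + 480.67 i$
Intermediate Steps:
$z{\left(W \right)} = -3 + W$
$r = -2$ ($r = \left(- \frac{1}{2}\right) 4 = -2$)
$w{\left(J \right)} = -3$ ($w{\left(J \right)} = -4 + \left(-2 + 3\right) = -4 + 1 = -3$)
$K{\left(m \right)} = -7$ ($K{\left(m \right)} = \left(\left(-3 - 3\right) + 1\right) - 2 = \left(-6 + 1\right) - 2 = -5 - 2 = -7$)
$\left(\sqrt{K{\left(4 \right)} + w{\left(5 \right)}} + 76\right)^{2} = \left(\sqrt{-7 - 3} + 76\right)^{2} = \left(\sqrt{-10} + 76\right)^{2} = \left(i \sqrt{10} + 76\right)^{2} = \left(76 + i \sqrt{10}\right)^{2}$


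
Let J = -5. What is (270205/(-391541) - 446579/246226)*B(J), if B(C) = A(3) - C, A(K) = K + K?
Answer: -2655240330259/96407574266 ≈ -27.542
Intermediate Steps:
A(K) = 2*K
B(C) = 6 - C (B(C) = 2*3 - C = 6 - C)
(270205/(-391541) - 446579/246226)*B(J) = (270205/(-391541) - 446579/246226)*(6 - 1*(-5)) = (270205*(-1/391541) - 446579*1/246226)*(6 + 5) = (-270205/391541 - 446579/246226)*11 = -241385484569/96407574266*11 = -2655240330259/96407574266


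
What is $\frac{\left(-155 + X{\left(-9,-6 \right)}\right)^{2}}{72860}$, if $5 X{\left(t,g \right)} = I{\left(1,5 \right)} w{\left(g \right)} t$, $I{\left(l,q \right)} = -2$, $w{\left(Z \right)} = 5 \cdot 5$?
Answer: $\frac{845}{14572} \approx 0.057988$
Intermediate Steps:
$w{\left(Z \right)} = 25$
$X{\left(t,g \right)} = - 10 t$ ($X{\left(t,g \right)} = \frac{\left(-2\right) 25 t}{5} = \frac{\left(-50\right) t}{5} = - 10 t$)
$\frac{\left(-155 + X{\left(-9,-6 \right)}\right)^{2}}{72860} = \frac{\left(-155 - -90\right)^{2}}{72860} = \left(-155 + 90\right)^{2} \cdot \frac{1}{72860} = \left(-65\right)^{2} \cdot \frac{1}{72860} = 4225 \cdot \frac{1}{72860} = \frac{845}{14572}$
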